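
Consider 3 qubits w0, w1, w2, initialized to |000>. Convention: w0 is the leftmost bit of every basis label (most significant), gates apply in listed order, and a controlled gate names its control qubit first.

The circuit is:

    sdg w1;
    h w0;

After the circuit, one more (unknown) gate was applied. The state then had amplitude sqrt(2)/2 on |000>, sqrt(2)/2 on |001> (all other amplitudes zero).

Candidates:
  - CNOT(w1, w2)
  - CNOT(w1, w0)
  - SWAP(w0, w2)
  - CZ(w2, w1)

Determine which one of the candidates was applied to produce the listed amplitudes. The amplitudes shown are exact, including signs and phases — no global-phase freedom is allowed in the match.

The unique candidate consistent with the amplitudes is SWAP(w0, w2).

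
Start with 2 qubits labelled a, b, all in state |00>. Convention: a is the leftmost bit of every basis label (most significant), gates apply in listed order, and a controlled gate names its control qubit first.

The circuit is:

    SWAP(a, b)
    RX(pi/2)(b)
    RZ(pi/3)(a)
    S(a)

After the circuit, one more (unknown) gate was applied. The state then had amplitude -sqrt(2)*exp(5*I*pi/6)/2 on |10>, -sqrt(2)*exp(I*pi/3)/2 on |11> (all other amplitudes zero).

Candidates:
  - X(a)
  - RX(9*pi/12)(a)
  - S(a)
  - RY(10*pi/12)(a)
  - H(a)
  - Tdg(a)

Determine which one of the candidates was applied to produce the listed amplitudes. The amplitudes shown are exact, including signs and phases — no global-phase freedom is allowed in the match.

It was X(a) that produced the state shown.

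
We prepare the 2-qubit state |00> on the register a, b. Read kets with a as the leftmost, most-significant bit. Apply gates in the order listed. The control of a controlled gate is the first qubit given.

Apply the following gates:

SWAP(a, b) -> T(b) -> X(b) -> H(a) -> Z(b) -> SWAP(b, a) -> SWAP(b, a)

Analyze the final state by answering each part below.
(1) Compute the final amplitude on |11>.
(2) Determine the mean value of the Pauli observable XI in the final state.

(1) |11> carries amplitude -sqrt(2)/2 in the final state.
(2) The expectation value of XI is 1.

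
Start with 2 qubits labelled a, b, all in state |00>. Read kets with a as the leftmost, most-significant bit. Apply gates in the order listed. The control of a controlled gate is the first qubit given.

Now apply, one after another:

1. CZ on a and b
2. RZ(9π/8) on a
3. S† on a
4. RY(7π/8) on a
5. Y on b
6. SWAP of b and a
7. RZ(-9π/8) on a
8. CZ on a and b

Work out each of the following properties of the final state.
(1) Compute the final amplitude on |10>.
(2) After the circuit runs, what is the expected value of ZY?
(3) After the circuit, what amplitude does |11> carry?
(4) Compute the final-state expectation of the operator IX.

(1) The amplitude on |10> is -exp(3*I*pi/8)*sin(pi/16).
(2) In the final state, ZY has expectation 0.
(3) |11> carries amplitude exp(3*I*pi/8)*cos(pi/16) in the final state.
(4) The observable IX averages to -sqrt(2 - sqrt(2))/2.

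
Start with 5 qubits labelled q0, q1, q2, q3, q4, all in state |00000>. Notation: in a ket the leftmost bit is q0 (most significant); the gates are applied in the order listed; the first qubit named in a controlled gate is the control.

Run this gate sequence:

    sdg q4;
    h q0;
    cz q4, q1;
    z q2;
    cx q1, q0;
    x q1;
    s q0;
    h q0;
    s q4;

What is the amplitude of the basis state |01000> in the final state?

|01000> carries amplitude 1/2 + I/2 in the final state.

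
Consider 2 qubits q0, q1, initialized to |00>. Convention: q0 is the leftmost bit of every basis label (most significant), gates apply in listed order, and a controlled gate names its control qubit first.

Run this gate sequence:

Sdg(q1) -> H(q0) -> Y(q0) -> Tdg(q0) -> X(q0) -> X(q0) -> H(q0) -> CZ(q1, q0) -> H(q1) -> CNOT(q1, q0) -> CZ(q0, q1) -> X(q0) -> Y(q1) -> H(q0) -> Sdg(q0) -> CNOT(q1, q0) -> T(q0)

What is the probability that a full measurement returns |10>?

The probability of measuring |10> is 1/4.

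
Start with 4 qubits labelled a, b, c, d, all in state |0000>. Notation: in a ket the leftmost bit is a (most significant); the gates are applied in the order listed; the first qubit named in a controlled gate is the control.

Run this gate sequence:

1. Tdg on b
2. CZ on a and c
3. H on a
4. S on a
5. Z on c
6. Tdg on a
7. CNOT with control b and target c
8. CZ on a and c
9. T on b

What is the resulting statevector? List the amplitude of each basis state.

After the circuit, the state carries amplitude sqrt(2)/2 on |0000>, sqrt(2)*exp(I*pi/4)/2 on |1000>, and 0 on every other basis state.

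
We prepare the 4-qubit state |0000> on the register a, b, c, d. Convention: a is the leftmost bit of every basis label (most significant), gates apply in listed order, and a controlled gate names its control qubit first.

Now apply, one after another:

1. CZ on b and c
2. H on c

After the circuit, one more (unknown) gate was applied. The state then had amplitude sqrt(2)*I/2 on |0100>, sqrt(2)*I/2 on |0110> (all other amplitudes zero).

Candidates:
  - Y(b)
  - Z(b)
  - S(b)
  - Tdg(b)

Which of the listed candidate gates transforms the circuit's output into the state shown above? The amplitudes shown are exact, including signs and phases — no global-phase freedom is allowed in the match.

The unique candidate consistent with the amplitudes is Y(b).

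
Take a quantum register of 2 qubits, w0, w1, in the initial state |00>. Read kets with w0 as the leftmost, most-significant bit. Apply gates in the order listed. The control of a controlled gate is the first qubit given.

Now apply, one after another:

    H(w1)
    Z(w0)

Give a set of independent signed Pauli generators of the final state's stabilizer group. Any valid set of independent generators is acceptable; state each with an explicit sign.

The stabilizer group can be generated by +IX, +ZI, among other valid generating sets.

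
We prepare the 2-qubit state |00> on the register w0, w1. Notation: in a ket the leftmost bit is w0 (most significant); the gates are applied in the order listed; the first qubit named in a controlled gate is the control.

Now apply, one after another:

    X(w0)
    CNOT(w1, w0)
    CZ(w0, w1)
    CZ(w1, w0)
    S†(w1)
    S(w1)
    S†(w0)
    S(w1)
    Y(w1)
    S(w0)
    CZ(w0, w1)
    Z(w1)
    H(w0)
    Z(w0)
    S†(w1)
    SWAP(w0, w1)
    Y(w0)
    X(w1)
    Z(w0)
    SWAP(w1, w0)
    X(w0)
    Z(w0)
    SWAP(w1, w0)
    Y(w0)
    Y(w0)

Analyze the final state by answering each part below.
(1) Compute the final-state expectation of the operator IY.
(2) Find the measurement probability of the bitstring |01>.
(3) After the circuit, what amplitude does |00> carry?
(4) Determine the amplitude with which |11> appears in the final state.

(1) In the final state, IY has expectation 0.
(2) The probability of measuring |01> is 1/2.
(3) The final state's coefficient on |00> equals -sqrt(2)*I/2.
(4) The amplitude on |11> is 0.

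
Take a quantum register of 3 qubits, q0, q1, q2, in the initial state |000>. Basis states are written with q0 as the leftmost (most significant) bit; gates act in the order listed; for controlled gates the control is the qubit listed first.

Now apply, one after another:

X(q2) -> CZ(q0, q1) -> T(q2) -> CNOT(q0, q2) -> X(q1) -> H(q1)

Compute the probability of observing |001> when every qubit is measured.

A full measurement returns |001> with probability 1/2.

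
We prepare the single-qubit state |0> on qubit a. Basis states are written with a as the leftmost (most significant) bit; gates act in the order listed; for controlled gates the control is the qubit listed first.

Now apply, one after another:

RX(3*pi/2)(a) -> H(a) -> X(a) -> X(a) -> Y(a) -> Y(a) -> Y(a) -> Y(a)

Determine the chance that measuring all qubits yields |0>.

Outcome |0> occurs with probability 1/2.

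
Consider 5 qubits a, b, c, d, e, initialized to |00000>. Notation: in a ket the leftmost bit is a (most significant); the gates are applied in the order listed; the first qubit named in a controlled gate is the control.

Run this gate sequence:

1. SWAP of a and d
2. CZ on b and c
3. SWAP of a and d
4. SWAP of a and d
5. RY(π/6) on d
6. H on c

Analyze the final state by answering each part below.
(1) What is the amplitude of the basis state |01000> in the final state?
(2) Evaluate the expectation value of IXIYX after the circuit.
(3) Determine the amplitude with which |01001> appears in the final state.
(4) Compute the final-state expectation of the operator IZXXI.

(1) The amplitude on |01000> is 0. Key observation: gates 3-4 undo each other exactly, leaving only the rest of the circuit to track.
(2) In the final state, IXIYX has expectation 0.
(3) The amplitude on |01001> is 0.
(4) In the final state, IZXXI has expectation 1/2.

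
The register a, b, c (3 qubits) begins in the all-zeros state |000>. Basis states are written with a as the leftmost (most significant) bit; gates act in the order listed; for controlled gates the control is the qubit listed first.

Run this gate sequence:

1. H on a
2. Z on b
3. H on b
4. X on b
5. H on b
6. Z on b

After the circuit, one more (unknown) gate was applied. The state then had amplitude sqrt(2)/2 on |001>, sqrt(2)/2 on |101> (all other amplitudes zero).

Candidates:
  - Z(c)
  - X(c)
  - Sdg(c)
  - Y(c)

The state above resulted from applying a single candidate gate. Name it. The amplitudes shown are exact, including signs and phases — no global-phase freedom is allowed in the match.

The unique candidate consistent with the amplitudes is X(c). Key observation: the block from step 3 through step 6 cancels to the identity and can be dropped.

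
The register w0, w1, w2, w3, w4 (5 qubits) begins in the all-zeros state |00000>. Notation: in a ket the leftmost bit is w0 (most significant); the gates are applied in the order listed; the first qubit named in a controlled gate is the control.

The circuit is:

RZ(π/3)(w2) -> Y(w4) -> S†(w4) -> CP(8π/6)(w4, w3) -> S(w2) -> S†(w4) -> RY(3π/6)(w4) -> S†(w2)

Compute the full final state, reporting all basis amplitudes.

After the circuit, the state carries amplitude sqrt(2)*exp(I*pi/3)/2 on |00000>, -sqrt(2)*exp(I*pi/3)/2 on |00001>, and 0 on every other basis state.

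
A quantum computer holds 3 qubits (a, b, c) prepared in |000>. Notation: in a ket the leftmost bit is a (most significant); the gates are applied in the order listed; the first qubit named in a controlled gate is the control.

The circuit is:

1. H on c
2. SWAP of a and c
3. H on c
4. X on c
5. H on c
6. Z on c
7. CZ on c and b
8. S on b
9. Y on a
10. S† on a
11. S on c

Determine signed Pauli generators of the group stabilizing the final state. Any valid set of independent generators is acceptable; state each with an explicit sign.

The stabilizer group can be generated by +YII, +IZI, +IIZ, among other valid generating sets. Key observation: gates 3-6 undo each other exactly, leaving only the rest of the circuit to track.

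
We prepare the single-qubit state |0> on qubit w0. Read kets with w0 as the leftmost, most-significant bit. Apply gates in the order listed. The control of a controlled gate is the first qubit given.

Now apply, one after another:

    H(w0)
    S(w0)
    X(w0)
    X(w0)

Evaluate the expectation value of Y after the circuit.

The expectation value of Y is 1.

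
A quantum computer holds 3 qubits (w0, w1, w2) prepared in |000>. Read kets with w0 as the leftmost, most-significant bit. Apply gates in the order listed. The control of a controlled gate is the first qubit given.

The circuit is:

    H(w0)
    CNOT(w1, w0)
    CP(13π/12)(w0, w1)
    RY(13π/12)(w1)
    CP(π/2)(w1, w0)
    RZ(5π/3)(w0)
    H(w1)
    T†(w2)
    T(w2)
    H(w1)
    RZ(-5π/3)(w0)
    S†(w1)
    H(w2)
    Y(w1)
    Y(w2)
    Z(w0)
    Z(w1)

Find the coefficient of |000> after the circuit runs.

The final state's coefficient on |000> equals I*sqrt(2 - sqrt(2))/8 + I*sqrt(3*sqrt(2) + 6)/8. Key observation: the block from step 6 through step 11 cancels to the identity and can be dropped.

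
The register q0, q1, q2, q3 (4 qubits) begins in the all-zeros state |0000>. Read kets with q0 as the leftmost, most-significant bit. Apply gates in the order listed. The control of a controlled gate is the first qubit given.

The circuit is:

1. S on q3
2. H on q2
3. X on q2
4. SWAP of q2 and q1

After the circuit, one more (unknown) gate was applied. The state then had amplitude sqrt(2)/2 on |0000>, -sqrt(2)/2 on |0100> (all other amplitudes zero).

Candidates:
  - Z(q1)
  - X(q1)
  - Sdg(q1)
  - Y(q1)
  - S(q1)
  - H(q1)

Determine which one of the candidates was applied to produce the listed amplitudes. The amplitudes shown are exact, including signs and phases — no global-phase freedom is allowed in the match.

The unique candidate consistent with the amplitudes is Z(q1).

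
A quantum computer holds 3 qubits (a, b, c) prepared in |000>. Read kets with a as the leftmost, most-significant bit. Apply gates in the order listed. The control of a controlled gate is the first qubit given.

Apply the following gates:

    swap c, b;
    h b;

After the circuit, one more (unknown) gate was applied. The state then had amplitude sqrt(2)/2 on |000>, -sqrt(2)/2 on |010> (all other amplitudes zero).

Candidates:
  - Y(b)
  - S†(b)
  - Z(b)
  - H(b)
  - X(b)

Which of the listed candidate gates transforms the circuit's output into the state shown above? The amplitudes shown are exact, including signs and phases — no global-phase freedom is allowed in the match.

The applied gate was Z(b).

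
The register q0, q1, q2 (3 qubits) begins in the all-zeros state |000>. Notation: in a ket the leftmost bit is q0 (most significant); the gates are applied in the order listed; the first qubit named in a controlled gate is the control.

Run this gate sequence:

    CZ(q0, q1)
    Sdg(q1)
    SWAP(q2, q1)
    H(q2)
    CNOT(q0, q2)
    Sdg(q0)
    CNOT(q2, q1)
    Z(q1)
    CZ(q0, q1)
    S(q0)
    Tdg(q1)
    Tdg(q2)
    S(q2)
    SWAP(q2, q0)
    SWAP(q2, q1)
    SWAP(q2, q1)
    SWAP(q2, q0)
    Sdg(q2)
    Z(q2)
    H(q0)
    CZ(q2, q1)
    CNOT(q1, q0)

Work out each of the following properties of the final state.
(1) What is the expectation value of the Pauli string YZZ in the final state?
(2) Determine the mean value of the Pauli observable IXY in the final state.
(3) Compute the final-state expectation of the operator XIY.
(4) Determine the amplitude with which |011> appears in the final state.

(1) In the final state, YZZ has expectation 0. Key observation: steps 13-18 multiply out to the identity, so the circuit reduces to the remaining gates.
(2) In the final state, IXY has expectation 1.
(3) The observable XIY averages to 0.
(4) The amplitude on |011> is I/2.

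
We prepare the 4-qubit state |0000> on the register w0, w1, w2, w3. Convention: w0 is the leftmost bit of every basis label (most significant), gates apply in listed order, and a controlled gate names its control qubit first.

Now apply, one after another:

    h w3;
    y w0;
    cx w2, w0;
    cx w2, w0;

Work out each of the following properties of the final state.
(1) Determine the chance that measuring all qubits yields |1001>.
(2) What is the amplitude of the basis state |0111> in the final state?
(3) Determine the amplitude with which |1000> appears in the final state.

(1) Outcome |1001> occurs with probability 1/2. Key observation: the block from step 3 through step 4 cancels to the identity and can be dropped.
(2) The amplitude on |0111> is 0.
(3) |1000> carries amplitude sqrt(2)*I/2 in the final state.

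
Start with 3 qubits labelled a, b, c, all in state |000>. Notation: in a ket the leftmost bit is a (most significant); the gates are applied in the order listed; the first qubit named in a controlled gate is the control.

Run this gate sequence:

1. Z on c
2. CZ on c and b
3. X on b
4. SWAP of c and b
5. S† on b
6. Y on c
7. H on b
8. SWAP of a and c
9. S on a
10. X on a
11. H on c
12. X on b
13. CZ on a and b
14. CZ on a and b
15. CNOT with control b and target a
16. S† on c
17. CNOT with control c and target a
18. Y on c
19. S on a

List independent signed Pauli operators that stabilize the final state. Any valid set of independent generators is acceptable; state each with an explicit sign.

One valid set of independent stabilizer generators is +XZX, -IXY, +ZZZ (any independent generating set of the same group is equally correct).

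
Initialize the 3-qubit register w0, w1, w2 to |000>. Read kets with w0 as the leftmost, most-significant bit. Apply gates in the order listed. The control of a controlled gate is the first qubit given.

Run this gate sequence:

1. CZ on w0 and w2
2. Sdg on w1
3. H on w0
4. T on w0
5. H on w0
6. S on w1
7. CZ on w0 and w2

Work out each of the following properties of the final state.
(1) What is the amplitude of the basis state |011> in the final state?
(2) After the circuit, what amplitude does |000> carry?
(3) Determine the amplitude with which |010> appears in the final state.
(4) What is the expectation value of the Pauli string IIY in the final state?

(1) |011> carries amplitude 0 in the final state.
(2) |000> carries amplitude 1/2 + exp(I*pi/4)/2 in the final state.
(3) The final state's coefficient on |010> equals 0.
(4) The expectation value of IIY is 0.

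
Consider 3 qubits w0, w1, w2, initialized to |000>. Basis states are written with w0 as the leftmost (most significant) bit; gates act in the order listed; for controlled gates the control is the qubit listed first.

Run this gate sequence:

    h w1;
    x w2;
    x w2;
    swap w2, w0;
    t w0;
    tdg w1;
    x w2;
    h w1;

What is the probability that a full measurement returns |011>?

A full measurement returns |011> with probability 1/2 - sqrt(2)/4.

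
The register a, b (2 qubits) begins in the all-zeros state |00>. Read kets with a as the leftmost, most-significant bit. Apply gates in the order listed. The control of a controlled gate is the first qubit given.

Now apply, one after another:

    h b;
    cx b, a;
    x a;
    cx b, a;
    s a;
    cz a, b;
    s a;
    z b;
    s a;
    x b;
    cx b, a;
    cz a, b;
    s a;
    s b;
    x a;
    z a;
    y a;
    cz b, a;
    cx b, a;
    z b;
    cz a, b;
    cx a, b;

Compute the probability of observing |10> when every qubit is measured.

Outcome |10> occurs with probability 1/2.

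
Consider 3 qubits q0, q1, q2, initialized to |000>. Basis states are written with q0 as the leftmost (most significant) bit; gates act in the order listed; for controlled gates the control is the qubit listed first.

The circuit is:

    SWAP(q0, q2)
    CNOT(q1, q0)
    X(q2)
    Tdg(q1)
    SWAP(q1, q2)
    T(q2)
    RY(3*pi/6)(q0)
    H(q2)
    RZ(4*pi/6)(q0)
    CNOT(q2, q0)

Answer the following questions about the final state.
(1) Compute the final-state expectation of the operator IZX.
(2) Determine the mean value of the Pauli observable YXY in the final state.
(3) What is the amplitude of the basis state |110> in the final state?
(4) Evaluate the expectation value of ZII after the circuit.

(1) In the final state, IZX has expectation 1/2.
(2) The observable YXY averages to 0.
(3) |110> carries amplitude exp(I*pi/3)/2 in the final state.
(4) In the final state, ZII has expectation 0.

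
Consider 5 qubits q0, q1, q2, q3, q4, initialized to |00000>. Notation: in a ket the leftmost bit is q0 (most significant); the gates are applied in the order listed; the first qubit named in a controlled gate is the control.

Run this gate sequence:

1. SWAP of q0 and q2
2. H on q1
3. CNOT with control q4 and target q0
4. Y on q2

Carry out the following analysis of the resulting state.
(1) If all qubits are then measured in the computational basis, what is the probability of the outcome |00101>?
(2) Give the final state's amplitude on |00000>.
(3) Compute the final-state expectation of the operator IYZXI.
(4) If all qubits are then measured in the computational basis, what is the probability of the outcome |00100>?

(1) Outcome |00101> occurs with probability 0.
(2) The final state's coefficient on |00000> equals 0.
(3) In the final state, IYZXI has expectation 0.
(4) Outcome |00100> occurs with probability 1/2.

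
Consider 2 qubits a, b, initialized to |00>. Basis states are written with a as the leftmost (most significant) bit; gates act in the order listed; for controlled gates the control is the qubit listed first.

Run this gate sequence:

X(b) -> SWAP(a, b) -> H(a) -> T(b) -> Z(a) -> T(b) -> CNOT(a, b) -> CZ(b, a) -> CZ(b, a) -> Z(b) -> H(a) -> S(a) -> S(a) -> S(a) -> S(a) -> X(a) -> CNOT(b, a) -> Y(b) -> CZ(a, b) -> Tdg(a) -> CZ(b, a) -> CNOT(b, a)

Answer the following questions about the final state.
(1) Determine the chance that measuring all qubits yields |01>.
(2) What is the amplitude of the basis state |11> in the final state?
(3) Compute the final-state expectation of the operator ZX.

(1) The probability of measuring |01> is 1/4. Key observation: the block from step 12 through step 15 cancels to the identity and can be dropped.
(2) The final state's coefficient on |11> equals I/2.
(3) The expectation value of ZX is sqrt(2)/2.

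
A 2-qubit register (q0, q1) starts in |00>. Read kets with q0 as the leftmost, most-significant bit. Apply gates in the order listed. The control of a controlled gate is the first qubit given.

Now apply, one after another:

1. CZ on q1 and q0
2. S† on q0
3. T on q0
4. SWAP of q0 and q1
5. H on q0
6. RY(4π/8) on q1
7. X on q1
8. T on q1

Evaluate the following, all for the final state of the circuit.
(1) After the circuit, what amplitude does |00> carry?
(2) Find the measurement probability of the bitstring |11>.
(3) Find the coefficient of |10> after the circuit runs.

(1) The final state's coefficient on |00> equals 1/2.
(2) The probability of measuring |11> is 1/4.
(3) The amplitude on |10> is 1/2.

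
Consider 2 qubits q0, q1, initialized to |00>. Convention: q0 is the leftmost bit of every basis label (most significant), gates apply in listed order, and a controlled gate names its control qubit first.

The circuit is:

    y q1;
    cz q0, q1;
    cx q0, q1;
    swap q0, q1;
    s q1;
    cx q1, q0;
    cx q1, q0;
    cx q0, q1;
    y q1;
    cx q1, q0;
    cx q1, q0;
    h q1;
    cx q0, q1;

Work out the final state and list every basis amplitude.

After the circuit, the state carries amplitude 0 on |00>, 0 on |01>, sqrt(2)/2 on |10>, sqrt(2)/2 on |11>.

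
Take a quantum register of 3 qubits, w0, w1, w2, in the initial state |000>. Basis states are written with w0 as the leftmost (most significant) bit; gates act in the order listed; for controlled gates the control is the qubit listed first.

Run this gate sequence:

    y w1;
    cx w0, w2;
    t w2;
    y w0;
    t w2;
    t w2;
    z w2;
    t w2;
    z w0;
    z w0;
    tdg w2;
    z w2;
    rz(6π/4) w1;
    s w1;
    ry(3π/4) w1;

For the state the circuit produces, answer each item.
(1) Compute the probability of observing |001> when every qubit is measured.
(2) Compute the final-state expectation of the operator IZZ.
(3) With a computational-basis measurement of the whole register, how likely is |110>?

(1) Outcome |001> occurs with probability 0. Key observation: steps 7-12 multiply out to the identity, so the circuit reduces to the remaining gates.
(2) In the final state, IZZ has expectation sqrt(2)/2.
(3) Outcome |110> occurs with probability 1/2 - sqrt(2)/4.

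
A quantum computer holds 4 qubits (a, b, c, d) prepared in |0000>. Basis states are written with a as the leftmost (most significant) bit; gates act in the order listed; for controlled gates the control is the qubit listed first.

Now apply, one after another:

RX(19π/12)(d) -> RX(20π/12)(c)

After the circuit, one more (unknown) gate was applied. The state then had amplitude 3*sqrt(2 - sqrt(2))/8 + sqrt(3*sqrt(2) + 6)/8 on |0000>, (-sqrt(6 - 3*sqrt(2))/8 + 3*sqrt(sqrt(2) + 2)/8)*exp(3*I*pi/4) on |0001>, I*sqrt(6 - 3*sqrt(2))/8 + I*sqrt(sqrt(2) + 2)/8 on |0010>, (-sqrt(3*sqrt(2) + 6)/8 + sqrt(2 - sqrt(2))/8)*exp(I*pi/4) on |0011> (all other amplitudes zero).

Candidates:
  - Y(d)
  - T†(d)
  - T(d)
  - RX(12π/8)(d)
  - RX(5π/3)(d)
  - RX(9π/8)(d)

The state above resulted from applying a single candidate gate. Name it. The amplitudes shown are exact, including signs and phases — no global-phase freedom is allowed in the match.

It was T(d) that produced the state shown.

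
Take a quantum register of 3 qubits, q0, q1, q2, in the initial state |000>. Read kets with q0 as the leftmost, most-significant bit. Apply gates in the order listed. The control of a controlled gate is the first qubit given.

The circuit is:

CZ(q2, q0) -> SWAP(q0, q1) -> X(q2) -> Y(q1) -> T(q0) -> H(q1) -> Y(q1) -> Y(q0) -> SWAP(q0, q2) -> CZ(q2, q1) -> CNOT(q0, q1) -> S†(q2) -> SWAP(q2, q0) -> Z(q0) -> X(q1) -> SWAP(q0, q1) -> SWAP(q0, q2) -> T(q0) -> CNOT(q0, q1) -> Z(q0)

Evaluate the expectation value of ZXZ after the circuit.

The observable ZXZ averages to 0.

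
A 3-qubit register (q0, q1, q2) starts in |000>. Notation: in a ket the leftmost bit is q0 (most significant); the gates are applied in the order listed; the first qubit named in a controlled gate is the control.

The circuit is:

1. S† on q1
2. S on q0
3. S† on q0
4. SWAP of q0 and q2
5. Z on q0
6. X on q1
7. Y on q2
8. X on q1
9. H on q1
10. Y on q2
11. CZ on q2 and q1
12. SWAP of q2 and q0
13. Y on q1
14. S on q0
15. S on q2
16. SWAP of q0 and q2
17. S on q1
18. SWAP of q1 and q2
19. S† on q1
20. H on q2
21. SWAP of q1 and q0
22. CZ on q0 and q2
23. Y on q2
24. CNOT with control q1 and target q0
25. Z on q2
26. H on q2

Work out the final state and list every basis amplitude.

The final amplitudes are -sqrt(2)/2 on |000>, -sqrt(2)*I/2 on |001>, and 0 on every other basis state.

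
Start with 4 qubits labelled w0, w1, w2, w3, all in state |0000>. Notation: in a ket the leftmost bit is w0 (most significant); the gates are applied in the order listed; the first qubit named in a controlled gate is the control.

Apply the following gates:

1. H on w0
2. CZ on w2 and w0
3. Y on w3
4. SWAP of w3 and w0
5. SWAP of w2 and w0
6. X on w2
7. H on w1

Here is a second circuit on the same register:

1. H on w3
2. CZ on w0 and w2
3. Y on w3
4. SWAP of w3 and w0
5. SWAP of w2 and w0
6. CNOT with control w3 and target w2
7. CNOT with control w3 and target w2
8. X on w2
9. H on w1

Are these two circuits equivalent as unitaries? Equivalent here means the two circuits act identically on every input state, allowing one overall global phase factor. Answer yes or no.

No, they are not equivalent — no single phase factor reconciles the two unitaries.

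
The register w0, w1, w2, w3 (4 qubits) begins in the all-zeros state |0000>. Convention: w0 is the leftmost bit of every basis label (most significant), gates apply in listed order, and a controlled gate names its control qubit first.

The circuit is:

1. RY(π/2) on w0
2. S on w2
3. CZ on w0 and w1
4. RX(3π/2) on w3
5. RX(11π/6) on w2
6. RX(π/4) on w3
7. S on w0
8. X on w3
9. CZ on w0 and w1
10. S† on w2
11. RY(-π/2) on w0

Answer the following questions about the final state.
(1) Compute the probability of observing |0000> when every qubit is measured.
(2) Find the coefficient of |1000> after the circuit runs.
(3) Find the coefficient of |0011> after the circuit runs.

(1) Outcome |0000> occurs with probability -sqrt(2)/16 - sqrt(6)/32 + sqrt(3)/16 + 1/8.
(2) The amplitude on |1000> is I*(1 - I)*(-sqrt(3*sqrt(2) + 6) - sqrt(sqrt(2) + 2) + sqrt(2 - sqrt(2)) + sqrt(6 - 3*sqrt(2)))/16.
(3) The amplitude on |0011> is I*(1 - I)*(-sqrt(sqrt(2) + 2) - sqrt(2 - sqrt(2)) + sqrt(6 - 3*sqrt(2)) + sqrt(3*sqrt(2) + 6))/16.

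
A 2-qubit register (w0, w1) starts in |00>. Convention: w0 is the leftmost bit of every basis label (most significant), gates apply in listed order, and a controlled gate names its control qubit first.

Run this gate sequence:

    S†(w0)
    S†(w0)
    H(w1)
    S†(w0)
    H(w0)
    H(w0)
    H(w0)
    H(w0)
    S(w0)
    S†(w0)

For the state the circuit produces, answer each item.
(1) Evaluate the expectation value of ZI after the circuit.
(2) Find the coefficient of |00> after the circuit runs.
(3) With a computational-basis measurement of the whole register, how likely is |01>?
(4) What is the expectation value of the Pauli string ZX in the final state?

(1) In the final state, ZI has expectation 1. Key observation: gates 4-9 undo each other exactly, leaving only the rest of the circuit to track.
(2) |00> carries amplitude sqrt(2)/2 in the final state.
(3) A full measurement returns |01> with probability 1/2.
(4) The expectation value of ZX is 1.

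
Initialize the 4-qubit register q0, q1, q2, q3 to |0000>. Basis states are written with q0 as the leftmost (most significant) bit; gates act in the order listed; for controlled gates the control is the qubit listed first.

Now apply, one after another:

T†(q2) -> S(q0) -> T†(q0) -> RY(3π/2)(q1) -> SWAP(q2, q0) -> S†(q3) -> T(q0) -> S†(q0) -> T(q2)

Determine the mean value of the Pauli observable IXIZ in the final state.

The expectation value of IXIZ is -1.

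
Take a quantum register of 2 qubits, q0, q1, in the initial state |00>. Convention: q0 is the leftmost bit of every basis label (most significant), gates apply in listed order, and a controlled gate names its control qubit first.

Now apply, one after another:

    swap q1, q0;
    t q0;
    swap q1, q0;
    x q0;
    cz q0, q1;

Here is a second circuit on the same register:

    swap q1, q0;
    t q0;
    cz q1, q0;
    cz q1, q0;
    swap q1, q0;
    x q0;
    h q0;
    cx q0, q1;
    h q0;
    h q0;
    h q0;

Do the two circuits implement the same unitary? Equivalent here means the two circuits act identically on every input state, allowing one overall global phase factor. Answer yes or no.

No: there is an input state on which the two circuits produce genuinely different outputs (not merely differing by a phase).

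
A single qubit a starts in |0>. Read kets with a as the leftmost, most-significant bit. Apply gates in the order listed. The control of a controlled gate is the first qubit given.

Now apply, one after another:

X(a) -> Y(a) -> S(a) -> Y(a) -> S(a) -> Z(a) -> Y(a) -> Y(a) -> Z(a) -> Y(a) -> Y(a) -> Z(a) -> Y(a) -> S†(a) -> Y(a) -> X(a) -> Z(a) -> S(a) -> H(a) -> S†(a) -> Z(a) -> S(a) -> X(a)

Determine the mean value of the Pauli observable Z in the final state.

In the final state, Z has expectation 0.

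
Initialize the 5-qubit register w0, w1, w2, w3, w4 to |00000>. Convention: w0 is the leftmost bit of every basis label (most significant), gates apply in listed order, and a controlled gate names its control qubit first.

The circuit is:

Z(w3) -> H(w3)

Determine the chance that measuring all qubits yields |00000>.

A full measurement returns |00000> with probability 1/2.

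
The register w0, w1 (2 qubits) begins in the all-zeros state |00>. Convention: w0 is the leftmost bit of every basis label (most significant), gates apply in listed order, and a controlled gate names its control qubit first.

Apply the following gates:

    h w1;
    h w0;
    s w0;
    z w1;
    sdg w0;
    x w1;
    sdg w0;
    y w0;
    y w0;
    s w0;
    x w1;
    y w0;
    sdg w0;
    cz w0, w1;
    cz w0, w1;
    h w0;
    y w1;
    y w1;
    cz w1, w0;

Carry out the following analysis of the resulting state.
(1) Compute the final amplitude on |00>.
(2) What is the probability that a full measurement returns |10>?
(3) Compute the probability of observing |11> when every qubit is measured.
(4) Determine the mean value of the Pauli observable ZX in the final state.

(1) The final state's coefficient on |00> equals sqrt(2)*(1 - I)/4. Key observation: steps 6-11 multiply out to the identity, so the circuit reduces to the remaining gates.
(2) Outcome |10> occurs with probability 1/4.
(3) Outcome |11> occurs with probability 1/4.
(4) The expectation value of ZX is -1.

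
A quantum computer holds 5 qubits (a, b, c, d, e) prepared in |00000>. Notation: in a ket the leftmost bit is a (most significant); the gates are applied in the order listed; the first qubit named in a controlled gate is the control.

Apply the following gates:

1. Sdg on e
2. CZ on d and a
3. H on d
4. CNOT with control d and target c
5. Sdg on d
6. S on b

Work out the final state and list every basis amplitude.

After the circuit, the state carries amplitude sqrt(2)/2 on |00000>, -sqrt(2)*I/2 on |00110>, and 0 on every other basis state.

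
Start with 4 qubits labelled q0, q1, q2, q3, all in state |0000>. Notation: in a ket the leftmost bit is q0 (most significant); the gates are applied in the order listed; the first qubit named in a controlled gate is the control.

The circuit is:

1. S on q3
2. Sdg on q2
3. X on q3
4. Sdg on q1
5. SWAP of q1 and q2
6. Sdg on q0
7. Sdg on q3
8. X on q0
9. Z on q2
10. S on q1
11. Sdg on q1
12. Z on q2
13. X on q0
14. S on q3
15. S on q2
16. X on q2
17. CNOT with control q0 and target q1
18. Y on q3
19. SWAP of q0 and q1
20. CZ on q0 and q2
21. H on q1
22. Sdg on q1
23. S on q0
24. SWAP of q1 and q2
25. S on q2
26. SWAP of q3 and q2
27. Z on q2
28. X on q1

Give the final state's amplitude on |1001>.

|1001> carries amplitude 0 in the final state. Key observation: gates 7-14 undo each other exactly, leaving only the rest of the circuit to track.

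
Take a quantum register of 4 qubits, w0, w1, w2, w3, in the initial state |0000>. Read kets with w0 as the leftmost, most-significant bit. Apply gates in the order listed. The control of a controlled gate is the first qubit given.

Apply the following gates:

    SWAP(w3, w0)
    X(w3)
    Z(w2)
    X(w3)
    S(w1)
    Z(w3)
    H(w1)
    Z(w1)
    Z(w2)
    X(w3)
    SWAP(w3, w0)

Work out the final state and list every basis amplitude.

The resulting statevector has amplitude sqrt(2)/2 on |1000>, -sqrt(2)/2 on |1100>, and 0 on every other basis state.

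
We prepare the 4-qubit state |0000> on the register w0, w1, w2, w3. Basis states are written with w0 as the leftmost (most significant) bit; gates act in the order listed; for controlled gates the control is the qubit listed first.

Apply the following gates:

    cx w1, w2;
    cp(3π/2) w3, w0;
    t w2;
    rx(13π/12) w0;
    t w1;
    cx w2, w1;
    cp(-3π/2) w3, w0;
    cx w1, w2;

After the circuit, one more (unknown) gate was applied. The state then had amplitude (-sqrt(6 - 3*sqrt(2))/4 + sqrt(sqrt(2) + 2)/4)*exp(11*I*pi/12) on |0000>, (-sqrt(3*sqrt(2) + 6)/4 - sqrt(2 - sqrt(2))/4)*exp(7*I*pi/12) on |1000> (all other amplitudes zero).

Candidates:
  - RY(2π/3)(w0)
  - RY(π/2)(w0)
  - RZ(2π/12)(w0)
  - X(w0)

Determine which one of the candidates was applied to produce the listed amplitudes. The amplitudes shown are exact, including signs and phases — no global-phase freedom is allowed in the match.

It was RZ(2π/12)(w0) that produced the state shown.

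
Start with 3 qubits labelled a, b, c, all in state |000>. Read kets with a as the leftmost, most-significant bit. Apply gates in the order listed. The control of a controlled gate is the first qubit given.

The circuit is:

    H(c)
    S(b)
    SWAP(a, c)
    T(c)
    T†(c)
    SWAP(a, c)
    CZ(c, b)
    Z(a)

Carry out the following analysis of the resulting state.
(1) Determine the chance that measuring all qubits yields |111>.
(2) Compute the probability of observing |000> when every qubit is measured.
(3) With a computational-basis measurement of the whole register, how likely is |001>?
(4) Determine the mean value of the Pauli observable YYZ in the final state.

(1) Outcome |111> occurs with probability 0. Key observation: the block from step 3 through step 6 cancels to the identity and can be dropped.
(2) The probability of measuring |000> is 1/2.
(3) A full measurement returns |001> with probability 1/2.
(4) The observable YYZ averages to 0.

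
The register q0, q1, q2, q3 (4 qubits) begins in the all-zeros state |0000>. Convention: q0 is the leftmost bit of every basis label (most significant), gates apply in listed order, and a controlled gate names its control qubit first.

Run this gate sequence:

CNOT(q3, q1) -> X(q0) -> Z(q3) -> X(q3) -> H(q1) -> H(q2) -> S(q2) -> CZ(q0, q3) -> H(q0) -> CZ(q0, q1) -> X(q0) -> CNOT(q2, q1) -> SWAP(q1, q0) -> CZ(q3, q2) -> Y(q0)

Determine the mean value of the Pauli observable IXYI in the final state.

The observable IXYI averages to 0.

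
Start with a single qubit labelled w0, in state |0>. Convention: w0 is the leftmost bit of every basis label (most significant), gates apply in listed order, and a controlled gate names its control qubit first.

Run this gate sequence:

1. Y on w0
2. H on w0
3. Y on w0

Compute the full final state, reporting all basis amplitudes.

After the circuit, the state carries amplitude -sqrt(2)/2 on |0>, -sqrt(2)/2 on |1>.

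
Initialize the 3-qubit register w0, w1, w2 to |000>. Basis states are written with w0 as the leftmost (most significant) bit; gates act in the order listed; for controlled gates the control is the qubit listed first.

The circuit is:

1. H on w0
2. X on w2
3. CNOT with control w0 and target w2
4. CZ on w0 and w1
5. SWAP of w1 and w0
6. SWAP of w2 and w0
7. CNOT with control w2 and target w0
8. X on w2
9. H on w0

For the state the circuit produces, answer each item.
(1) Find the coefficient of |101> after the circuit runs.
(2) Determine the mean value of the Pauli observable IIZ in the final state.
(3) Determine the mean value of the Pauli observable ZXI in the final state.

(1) The amplitude on |101> is -1/2.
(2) The expectation value of IIZ is -1.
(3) In the final state, ZXI has expectation 1.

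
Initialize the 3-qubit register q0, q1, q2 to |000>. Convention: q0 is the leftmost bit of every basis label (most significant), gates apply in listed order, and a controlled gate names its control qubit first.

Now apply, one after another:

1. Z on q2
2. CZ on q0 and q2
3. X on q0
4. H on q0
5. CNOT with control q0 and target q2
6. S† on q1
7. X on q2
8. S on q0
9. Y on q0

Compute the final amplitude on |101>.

The final state's coefficient on |101> equals sqrt(2)*I/2.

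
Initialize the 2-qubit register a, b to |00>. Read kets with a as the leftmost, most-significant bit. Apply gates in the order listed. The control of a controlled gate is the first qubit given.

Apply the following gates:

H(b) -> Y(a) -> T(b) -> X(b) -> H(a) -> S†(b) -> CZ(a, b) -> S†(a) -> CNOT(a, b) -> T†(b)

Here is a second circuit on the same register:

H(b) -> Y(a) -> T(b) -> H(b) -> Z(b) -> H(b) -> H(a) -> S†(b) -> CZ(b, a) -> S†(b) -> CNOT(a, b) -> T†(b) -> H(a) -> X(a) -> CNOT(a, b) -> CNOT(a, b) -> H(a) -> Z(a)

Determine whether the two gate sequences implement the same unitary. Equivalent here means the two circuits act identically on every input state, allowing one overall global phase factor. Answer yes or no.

No, they are not equivalent — no single phase factor reconciles the two unitaries.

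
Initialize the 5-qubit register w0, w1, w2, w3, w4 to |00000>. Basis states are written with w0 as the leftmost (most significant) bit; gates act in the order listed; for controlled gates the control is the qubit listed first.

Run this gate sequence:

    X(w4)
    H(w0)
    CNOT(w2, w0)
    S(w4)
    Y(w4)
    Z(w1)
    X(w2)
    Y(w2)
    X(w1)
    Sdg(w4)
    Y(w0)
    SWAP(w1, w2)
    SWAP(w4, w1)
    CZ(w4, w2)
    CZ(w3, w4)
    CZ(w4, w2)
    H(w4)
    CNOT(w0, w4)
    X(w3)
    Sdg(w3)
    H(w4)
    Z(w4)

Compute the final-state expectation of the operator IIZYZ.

In the final state, IIZYZ has expectation 0.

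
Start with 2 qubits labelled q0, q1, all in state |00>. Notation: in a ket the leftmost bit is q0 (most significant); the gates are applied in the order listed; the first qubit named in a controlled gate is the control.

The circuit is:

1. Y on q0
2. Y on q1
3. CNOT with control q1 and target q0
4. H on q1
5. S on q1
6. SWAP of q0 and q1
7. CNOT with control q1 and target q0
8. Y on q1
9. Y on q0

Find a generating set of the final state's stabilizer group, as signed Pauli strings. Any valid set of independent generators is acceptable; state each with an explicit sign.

The final state is stabilized by the group generated by -YI, -IZ; other independent generating sets are equally valid.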